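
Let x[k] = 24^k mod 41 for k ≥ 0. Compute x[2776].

10

We have x[0] = 1,  x[1] = 24,  x[2] = 2,  x[3] = 7,  x[4] = 4,  x[5] = 14,  x[6] = 8,  x[7] = 28,  x[8] = 16,  x[9] = 15,  x[10] = 32,  x[11] = 30,  x[12] = 23,  x[13] = 19,  x[14] = 5,  x[15] = 38,  x[16] = 10,  x[17] = 35,  x[18] = 20,  x[19] = 29,  x[20] = 40,  x[21] = 17,  x[22] = 39,  x[23] = 34,  x[24] = 37,  x[25] = 27,  x[26] = 33,  x[27] = 13,  x[28] = 25,  x[29] = 26,  x[30] = 9,  x[31] = 11,  x[32] = 18,  x[33] = 22,  x[34] = 36,  x[35] = 3,  x[36] = 31,  x[37] = 6,  x[38] = 21,  x[39] = 12,  x[40] = 1.
The sequence repeats with period 40.
So x[2776] = x[0 + ((2776-0) mod 40)] = x[16] = 10.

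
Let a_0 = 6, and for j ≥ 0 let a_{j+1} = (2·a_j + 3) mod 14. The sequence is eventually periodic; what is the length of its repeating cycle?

Computing terms: a_0 = 6; a_1 = 1; a_2 = 5; a_3 = 13; a_4 = 1.
Since a_4 = a_1 = 1, the sequence is eventually periodic: after a pre-period of length 1 it cycles with period 3.

3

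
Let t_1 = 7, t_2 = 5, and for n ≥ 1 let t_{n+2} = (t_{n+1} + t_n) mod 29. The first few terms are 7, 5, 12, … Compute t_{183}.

7

Listing terms: t_1 = 7,  t_2 = 5,  t_3 = 12,  t_4 = 17,  t_5 = 0,  t_6 = 17,  t_7 = 17,  t_8 = 5,  t_9 = 22,  t_{10} = 27,  t_{11} = 20,  t_{12} = 18,  t_{13} = 9,  t_{14} = 27,  t_{15} = 7,  t_{16} = 5.
Since (t_{15}, t_{16}) = (t_1, t_2) = (7, 5) (two consecutive terms determine the rest), the sequence is periodic with period 14.
So t_{183} = t_{1 + ((183-1) mod 14)} = t_1 = 7.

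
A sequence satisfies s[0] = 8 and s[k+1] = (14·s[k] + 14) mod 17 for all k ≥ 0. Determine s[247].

5

Listing terms: s[0] = 8,  s[1] = 7,  s[2] = 10,  s[3] = 1,  s[4] = 11,  s[5] = 15,  s[6] = 3,  s[7] = 5,  s[8] = 16,  s[9] = 0,  s[10] = 14,  s[11] = 6,  s[12] = 13,  s[13] = 9,  s[14] = 4,  s[15] = 2,  s[16] = 8.
The sequence repeats with period 16.
(247 - 0) mod 16 = 7, so s[247] = s[7] = 5.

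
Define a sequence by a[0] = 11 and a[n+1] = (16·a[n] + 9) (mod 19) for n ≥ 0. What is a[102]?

Listing terms: a[0] = 11; a[1] = 14; a[2] = 5; a[3] = 13; a[4] = 8; a[5] = 4; a[6] = 16; a[7] = 18; a[8] = 12; a[9] = 11.
The sequence repeats with period 9.
(102 - 0) mod 9 = 3, so a[102] = a[3] = 13.

13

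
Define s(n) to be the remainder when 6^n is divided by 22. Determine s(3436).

We have s(0) = 1,  s(1) = 6,  s(2) = 14,  s(3) = 18,  s(4) = 20,  s(5) = 10,  s(6) = 16,  s(7) = 8,  s(8) = 4,  s(9) = 2,  s(10) = 12,  s(11) = 6.
Since s(11) = s(1) = 6, the sequence is eventually periodic: after a pre-period of length 1 it cycles with period 10.
For n ≥ 1, s(n) depends only on (n - 1) mod 10. (3436 - 1) mod 10 = 5, so s(3436) = s(6) = 16.

16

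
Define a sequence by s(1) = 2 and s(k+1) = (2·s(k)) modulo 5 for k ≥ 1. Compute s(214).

s(1) = 2,  s(2) = 4,  s(3) = 3,  s(4) = 1,  s(5) = 2.
Since s(5) = s(1) = 2, the sequence is periodic with period 4.
(214 - 1) mod 4 = 1, so s(214) = s(2) = 4.

4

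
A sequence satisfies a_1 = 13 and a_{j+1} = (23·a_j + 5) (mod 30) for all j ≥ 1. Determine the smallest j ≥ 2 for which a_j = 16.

Listing terms: a_1 = 13, a_2 = 4, a_3 = 7, a_4 = 16, a_5 = 13.
Since a_5 = a_1 = 13, the sequence is periodic with period 4.
The value 16 first appears (with j ≥ 2) at a_4.

4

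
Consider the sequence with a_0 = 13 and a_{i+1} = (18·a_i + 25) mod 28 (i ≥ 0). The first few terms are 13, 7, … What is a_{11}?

a_0 = 13; a_1 = 7; a_2 = 11; a_3 = 27; a_4 = 7.
Since a_4 = a_1 = 7, the sequence is eventually periodic: after a pre-period of length 1 it cycles with period 3.
For i ≥ 1, a_i depends only on (i - 1) mod 3. (11 - 1) mod 3 = 1, so a_{11} = a_2 = 11.

11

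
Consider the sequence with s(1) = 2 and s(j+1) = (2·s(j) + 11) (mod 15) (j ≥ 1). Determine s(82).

0

Listing terms: s(1) = 2, s(2) = 0, s(3) = 11, s(4) = 3, s(5) = 2.
The sequence repeats with period 4.
So s(82) = s(1 + ((82-1) mod 4)) = s(2) = 0.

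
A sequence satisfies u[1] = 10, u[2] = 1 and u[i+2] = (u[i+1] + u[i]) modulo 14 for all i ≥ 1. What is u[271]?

Computing terms: u[1] = 10; u[2] = 1; u[3] = 11; u[4] = 12; u[5] = 9; u[6] = 7; u[7] = 2; u[8] = 9; u[9] = 11; u[10] = 6; u[11] = 3; u[12] = 9; u[13] = 12; u[14] = 7; u[15] = 5; u[16] = 12; u[17] = 3; u[18] = 1; u[19] = 4; u[20] = 5; u[21] = 9; u[22] = 0; u[23] = 9; u[24] = 9; u[25] = 4; u[26] = 13; u[27] = 3; u[28] = 2; u[29] = 5; u[30] = 7; u[31] = 12; u[32] = 5; u[33] = 3; u[34] = 8; u[35] = 11; u[36] = 5; u[37] = 2; u[38] = 7; u[39] = 9; u[40] = 2; u[41] = 11; u[42] = 13; u[43] = 10; u[44] = 9; u[45] = 5; u[46] = 0; u[47] = 5; u[48] = 5; u[49] = 10; u[50] = 1.
Since (u[49], u[50]) = (u[1], u[2]) = (10, 1) (two consecutive terms determine the rest), the sequence is periodic with period 48.
So u[271] = u[1 + ((271-1) mod 48)] = u[31] = 12.

12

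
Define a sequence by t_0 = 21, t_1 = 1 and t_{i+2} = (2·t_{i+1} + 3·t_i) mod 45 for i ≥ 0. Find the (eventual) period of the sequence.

4

Listing terms: t_0 = 21; t_1 = 1; t_2 = 20; t_3 = 43; t_4 = 11; t_5 = 16; t_6 = 20; t_7 = 43.
Since (t_6, t_7) = (t_2, t_3) = (20, 43) (two consecutive terms determine the rest), the sequence is eventually periodic: after a pre-period of length 2 it cycles with period 4.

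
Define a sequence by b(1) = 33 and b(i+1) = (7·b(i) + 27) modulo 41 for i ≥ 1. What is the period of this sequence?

Listing terms: b(1) = 33; b(2) = 12; b(3) = 29; b(4) = 25; b(5) = 38; b(6) = 6; b(7) = 28; b(8) = 18; b(9) = 30; b(10) = 32; b(11) = 5; b(12) = 21; b(13) = 10; b(14) = 15; b(15) = 9; b(16) = 8; b(17) = 1; b(18) = 34; b(19) = 19; b(20) = 37; b(21) = 40; b(22) = 20; b(23) = 3; b(24) = 7; b(25) = 35; b(26) = 26; b(27) = 4; b(28) = 14; b(29) = 2; b(30) = 0; b(31) = 27; b(32) = 11; b(33) = 22; b(34) = 17; b(35) = 23; b(36) = 24; b(37) = 31; b(38) = 39; b(39) = 13; b(40) = 36; b(41) = 33.
Since b(41) = b(1) = 33, the sequence is periodic with period 40.

40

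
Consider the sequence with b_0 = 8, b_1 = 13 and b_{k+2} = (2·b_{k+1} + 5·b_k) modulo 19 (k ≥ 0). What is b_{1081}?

13

b_0 = 8; b_1 = 13; b_2 = 9; b_3 = 7; b_4 = 2; b_5 = 1; b_6 = 12; b_7 = 10; b_8 = 4; b_9 = 1; b_{10} = 3; b_{11} = 11; b_{12} = 18; b_{13} = 15; b_{14} = 6; b_{15} = 11; b_{16} = 14; b_{17} = 7; b_{18} = 8; b_{19} = 13.
Since (b_{18}, b_{19}) = (b_0, b_1) = (8, 13) (two consecutive terms determine the rest), the sequence is periodic with period 18.
So b_{1081} = b_{0 + ((1081-0) mod 18)} = b_1 = 13.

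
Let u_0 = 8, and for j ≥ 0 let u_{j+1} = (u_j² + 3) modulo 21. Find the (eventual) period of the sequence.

Computing terms: u_0 = 8; u_1 = 4; u_2 = 19; u_3 = 7; u_4 = 10; u_5 = 19.
Since u_5 = u_2 = 19, the sequence is eventually periodic: after a pre-period of length 2 it cycles with period 3.

3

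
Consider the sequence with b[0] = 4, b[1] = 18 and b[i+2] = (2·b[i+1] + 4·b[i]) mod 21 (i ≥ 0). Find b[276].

14

b[0] = 4, b[1] = 18, b[2] = 10, b[3] = 8, b[4] = 14, b[5] = 18, b[6] = 8, b[7] = 4, b[8] = 19, b[9] = 12, b[10] = 16, b[11] = 17, b[12] = 14, b[13] = 12, b[14] = 17, b[15] = 19, b[16] = 1, b[17] = 15, b[18] = 13, b[19] = 2, b[20] = 14, b[21] = 15, b[22] = 2, b[23] = 1, b[24] = 10, b[25] = 3, b[26] = 4, b[27] = 20, b[28] = 14, b[29] = 3, b[30] = 20, b[31] = 10, b[32] = 16, b[33] = 9, b[34] = 19, b[35] = 11, b[36] = 14, b[37] = 9, b[38] = 11, b[39] = 16, b[40] = 13, b[41] = 6, b[42] = 1, b[43] = 5, b[44] = 14, b[45] = 6, b[46] = 5, b[47] = 13, b[48] = 4, b[49] = 18.
The sequence repeats with period 48.
(276 - 0) mod 48 = 36, so b[276] = b[36] = 14.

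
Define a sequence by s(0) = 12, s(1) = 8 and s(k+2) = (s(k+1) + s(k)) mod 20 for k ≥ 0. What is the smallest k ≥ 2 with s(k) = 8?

s(0) = 12, s(1) = 8, s(2) = 0, s(3) = 8, s(4) = 8, s(5) = 16, s(6) = 4, s(7) = 0, s(8) = 4, s(9) = 4, s(10) = 8, s(11) = 12, s(12) = 0, s(13) = 12, s(14) = 12, s(15) = 4, s(16) = 16, s(17) = 0, s(18) = 16, s(19) = 16, s(20) = 12, s(21) = 8.
The sequence repeats with period 20.
The value 8 first appears (with k ≥ 2) at s(3).

3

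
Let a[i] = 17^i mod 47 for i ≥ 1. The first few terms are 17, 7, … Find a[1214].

18

a[1] = 17; a[2] = 7; a[3] = 25; a[4] = 2; a[5] = 34; a[6] = 14; a[7] = 3; a[8] = 4; a[9] = 21; a[10] = 28; a[11] = 6; a[12] = 8; a[13] = 42; a[14] = 9; a[15] = 12; a[16] = 16; a[17] = 37; a[18] = 18; a[19] = 24; a[20] = 32; a[21] = 27; a[22] = 36; a[23] = 1; a[24] = 17.
Since a[24] = a[1] = 17, the sequence is periodic with period 23.
(1214 - 1) mod 23 = 17, so a[1214] = a[18] = 18.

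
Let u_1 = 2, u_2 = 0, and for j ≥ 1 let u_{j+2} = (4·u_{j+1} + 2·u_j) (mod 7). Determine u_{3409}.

2

Listing terms: u_1 = 2, u_2 = 0, u_3 = 4, u_4 = 2, u_5 = 2, u_6 = 5, u_7 = 3, u_8 = 1, u_9 = 3, u_{10} = 0, u_{11} = 6, u_{12} = 3, u_{13} = 3, u_{14} = 4, u_{15} = 1, u_{16} = 5, u_{17} = 1, u_{18} = 0, u_{19} = 2, u_{20} = 1, u_{21} = 1, u_{22} = 6, u_{23} = 5, u_{24} = 4, u_{25} = 5, u_{26} = 0, u_{27} = 3, u_{28} = 5, u_{29} = 5, u_{30} = 2, u_{31} = 4, u_{32} = 6, u_{33} = 4, u_{34} = 0, u_{35} = 1, u_{36} = 4, u_{37} = 4, u_{38} = 3, u_{39} = 6, u_{40} = 2, u_{41} = 6, u_{42} = 0, u_{43} = 5, u_{44} = 6, u_{45} = 6, u_{46} = 1, u_{47} = 2, u_{48} = 3, u_{49} = 2, u_{50} = 0.
Since (u_{49}, u_{50}) = (u_1, u_2) = (2, 0) (two consecutive terms determine the rest), the sequence is periodic with period 48.
(3409 - 1) mod 48 = 0, so u_{3409} = u_1 = 2.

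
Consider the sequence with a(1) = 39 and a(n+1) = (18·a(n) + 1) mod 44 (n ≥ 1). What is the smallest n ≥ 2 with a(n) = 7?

We have a(1) = 39,  a(2) = 43,  a(3) = 27,  a(4) = 3,  a(5) = 11,  a(6) = 23,  a(7) = 19,  a(8) = 35,  a(9) = 15,  a(10) = 7,  a(11) = 39.
Since a(11) = a(1) = 39, the sequence is periodic with period 10.
The value 7 first appears (with n ≥ 2) at a(10).

10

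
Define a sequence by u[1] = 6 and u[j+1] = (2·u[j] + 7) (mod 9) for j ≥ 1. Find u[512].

1

u[1] = 6, u[2] = 1, u[3] = 0, u[4] = 7, u[5] = 3, u[6] = 4, u[7] = 6.
The sequence repeats with period 6.
So u[512] = u[1 + ((512-1) mod 6)] = u[2] = 1.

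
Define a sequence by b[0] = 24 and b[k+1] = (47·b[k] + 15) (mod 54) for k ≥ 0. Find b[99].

27

b[0] = 24; b[1] = 9; b[2] = 6; b[3] = 27; b[4] = 42; b[5] = 45; b[6] = 24.
Since b[6] = b[0] = 24, the sequence is periodic with period 6.
(99 - 0) mod 6 = 3, so b[99] = b[3] = 27.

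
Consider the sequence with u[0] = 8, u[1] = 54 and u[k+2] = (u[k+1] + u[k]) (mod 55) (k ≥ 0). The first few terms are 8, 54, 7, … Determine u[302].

7

u[0] = 8; u[1] = 54; u[2] = 7; u[3] = 6; u[4] = 13; u[5] = 19; u[6] = 32; u[7] = 51; u[8] = 28; u[9] = 24; u[10] = 52; u[11] = 21; u[12] = 18; u[13] = 39; u[14] = 2; u[15] = 41; u[16] = 43; u[17] = 29; u[18] = 17; u[19] = 46; u[20] = 8; u[21] = 54.
The sequence repeats with period 20.
So u[302] = u[0 + ((302-0) mod 20)] = u[2] = 7.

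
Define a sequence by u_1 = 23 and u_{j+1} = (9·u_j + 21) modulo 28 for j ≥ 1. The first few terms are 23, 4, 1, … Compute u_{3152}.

Computing terms: u_1 = 23; u_2 = 4; u_3 = 1; u_4 = 2; u_5 = 11; u_6 = 8; u_7 = 9; u_8 = 18; u_9 = 15; u_{10} = 16; u_{11} = 25; u_{12} = 22; u_{13} = 23.
The sequence repeats with period 12.
(3152 - 1) mod 12 = 7, so u_{3152} = u_8 = 18.

18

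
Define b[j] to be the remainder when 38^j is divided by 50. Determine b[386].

34

Listing terms: b[0] = 1, b[1] = 38, b[2] = 44, b[3] = 22, b[4] = 36, b[5] = 18, b[6] = 34, b[7] = 42, b[8] = 46, b[9] = 48, b[10] = 24, b[11] = 12, b[12] = 6, b[13] = 28, b[14] = 14, b[15] = 32, b[16] = 16, b[17] = 8, b[18] = 4, b[19] = 2, b[20] = 26, b[21] = 38.
Since b[21] = b[1] = 38, the sequence is eventually periodic: after a pre-period of length 1 it cycles with period 20.
For j ≥ 1, b[j] depends only on (j - 1) mod 20. (386 - 1) mod 20 = 5, so b[386] = b[6] = 34.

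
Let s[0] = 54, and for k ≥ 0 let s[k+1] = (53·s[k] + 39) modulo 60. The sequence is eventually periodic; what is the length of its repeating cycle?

4

Computing terms: s[0] = 54; s[1] = 21; s[2] = 12; s[3] = 15; s[4] = 54.
The sequence repeats with period 4.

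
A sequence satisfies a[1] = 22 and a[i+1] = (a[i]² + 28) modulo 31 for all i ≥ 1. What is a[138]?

We have a[1] = 22; a[2] = 16; a[3] = 5; a[4] = 22.
The sequence repeats with period 3.
So a[138] = a[1 + ((138-1) mod 3)] = a[3] = 5.

5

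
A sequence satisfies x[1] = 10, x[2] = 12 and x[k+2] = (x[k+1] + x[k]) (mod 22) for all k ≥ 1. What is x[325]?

12

x[1] = 10,  x[2] = 12,  x[3] = 0,  x[4] = 12,  x[5] = 12,  x[6] = 2,  x[7] = 14,  x[8] = 16,  x[9] = 8,  x[10] = 2,  x[11] = 10,  x[12] = 12.
The sequence repeats with period 10.
(325 - 1) mod 10 = 4, so x[325] = x[5] = 12.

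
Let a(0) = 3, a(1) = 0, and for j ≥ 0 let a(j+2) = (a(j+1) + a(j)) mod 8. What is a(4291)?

0

a(0) = 3,  a(1) = 0,  a(2) = 3,  a(3) = 3,  a(4) = 6,  a(5) = 1,  a(6) = 7,  a(7) = 0,  a(8) = 7,  a(9) = 7,  a(10) = 6,  a(11) = 5,  a(12) = 3,  a(13) = 0.
The sequence repeats with period 12.
(4291 - 0) mod 12 = 7, so a(4291) = a(7) = 0.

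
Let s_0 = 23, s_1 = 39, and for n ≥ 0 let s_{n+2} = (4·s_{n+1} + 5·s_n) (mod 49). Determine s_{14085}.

19

Computing terms: s_0 = 23,  s_1 = 39,  s_2 = 26,  s_3 = 5,  s_4 = 3,  s_5 = 37,  s_6 = 16,  s_7 = 4,  s_8 = 47,  s_9 = 12,  s_{10} = 38,  s_{11} = 16,  s_{12} = 9,  s_{13} = 18,  s_{14} = 19,  s_{15} = 19,  s_{16} = 24,  s_{17} = 44,  s_{18} = 2,  s_{19} = 32,  s_{20} = 40,  s_{21} = 26,  s_{22} = 10,  s_{23} = 23,  s_{24} = 44,  s_{25} = 46,  s_{26} = 12,  s_{27} = 33,  s_{28} = 45,  s_{29} = 2,  s_{30} = 37,  s_{31} = 11,  s_{32} = 33,  s_{33} = 40,  s_{34} = 31,  s_{35} = 30,  s_{36} = 30,  s_{37} = 25,  s_{38} = 5,  s_{39} = 47,  s_{40} = 17,  s_{41} = 9,  s_{42} = 23,  s_{43} = 39.
The sequence repeats with period 42.
So s_{14085} = s_{0 + ((14085-0) mod 42)} = s_{15} = 19.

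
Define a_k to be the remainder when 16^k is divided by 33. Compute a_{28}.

Computing terms: a_0 = 1; a_1 = 16; a_2 = 25; a_3 = 4; a_4 = 31; a_5 = 1.
The sequence repeats with period 5.
(28 - 0) mod 5 = 3, so a_{28} = a_3 = 4.

4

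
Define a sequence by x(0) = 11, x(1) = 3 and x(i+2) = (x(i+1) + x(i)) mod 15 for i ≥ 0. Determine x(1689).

3

x(0) = 11,  x(1) = 3,  x(2) = 14,  x(3) = 2,  x(4) = 1,  x(5) = 3,  x(6) = 4,  x(7) = 7,  x(8) = 11,  x(9) = 3.
The sequence repeats with period 8.
So x(1689) = x(0 + ((1689-0) mod 8)) = x(1) = 3.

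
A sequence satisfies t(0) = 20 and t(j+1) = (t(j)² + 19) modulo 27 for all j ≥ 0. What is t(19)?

14

Listing terms: t(0) = 20, t(1) = 14, t(2) = 26, t(3) = 20.
Since t(3) = t(0) = 20, the sequence is periodic with period 3.
(19 - 0) mod 3 = 1, so t(19) = t(1) = 14.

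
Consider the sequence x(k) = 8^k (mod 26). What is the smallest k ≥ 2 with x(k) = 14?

4

Computing terms: x(1) = 8,  x(2) = 12,  x(3) = 18,  x(4) = 14,  x(5) = 8.
Since x(5) = x(1) = 8, the sequence is periodic with period 4.
The value 14 first appears (with k ≥ 2) at x(4).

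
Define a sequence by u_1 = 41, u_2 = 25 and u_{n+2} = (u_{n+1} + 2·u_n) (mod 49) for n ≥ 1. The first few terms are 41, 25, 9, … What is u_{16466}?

We have u_1 = 41; u_2 = 25; u_3 = 9; u_4 = 10; u_5 = 28; u_6 = 48; u_7 = 6; u_8 = 4; u_9 = 16; u_{10} = 24; u_{11} = 7; u_{12} = 6; u_{13} = 20; u_{14} = 32; u_{15} = 23; u_{16} = 38; u_{17} = 35; u_{18} = 13; u_{19} = 34; u_{20} = 11; u_{21} = 30; u_{22} = 3; u_{23} = 14; u_{24} = 20; u_{25} = 48; u_{26} = 39; u_{27} = 37; u_{28} = 17; u_{29} = 42; u_{30} = 27; u_{31} = 13; u_{32} = 18; u_{33} = 44; u_{34} = 31; u_{35} = 21; u_{36} = 34; u_{37} = 27; u_{38} = 46; u_{39} = 2; u_{40} = 45; u_{41} = 0; u_{42} = 41; u_{43} = 41; u_{44} = 25.
Since (u_{43}, u_{44}) = (u_1, u_2) = (41, 25) (two consecutive terms determine the rest), the sequence is periodic with period 42.
(16466 - 1) mod 42 = 1, so u_{16466} = u_2 = 25.

25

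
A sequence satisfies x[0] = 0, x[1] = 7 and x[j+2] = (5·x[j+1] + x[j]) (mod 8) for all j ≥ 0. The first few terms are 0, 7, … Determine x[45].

6

We have x[0] = 0,  x[1] = 7,  x[2] = 3,  x[3] = 6,  x[4] = 1,  x[5] = 3,  x[6] = 0,  x[7] = 3,  x[8] = 7,  x[9] = 6,  x[10] = 5,  x[11] = 7,  x[12] = 0,  x[13] = 7.
The sequence repeats with period 12.
(45 - 0) mod 12 = 9, so x[45] = x[9] = 6.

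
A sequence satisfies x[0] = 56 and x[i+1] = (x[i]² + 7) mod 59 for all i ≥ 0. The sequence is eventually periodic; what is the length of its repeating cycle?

x[0] = 56; x[1] = 16; x[2] = 27; x[3] = 28; x[4] = 24; x[5] = 52; x[6] = 56.
Since x[6] = x[0] = 56, the sequence is periodic with period 6.

6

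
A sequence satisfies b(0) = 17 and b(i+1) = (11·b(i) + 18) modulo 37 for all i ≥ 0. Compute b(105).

b(0) = 17,  b(1) = 20,  b(2) = 16,  b(3) = 9,  b(4) = 6,  b(5) = 10,  b(6) = 17.
Since b(6) = b(0) = 17, the sequence is periodic with period 6.
(105 - 0) mod 6 = 3, so b(105) = b(3) = 9.

9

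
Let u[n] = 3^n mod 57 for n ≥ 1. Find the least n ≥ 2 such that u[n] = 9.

We have u[1] = 3, u[2] = 9, u[3] = 27, u[4] = 24, u[5] = 15, u[6] = 45, u[7] = 21, u[8] = 6, u[9] = 18, u[10] = 54, u[11] = 48, u[12] = 30, u[13] = 33, u[14] = 42, u[15] = 12, u[16] = 36, u[17] = 51, u[18] = 39, u[19] = 3.
The sequence repeats with period 18.
The value 9 first appears (with n ≥ 2) at u[2].

2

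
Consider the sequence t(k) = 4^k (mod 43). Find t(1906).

16

t(1) = 4,  t(2) = 16,  t(3) = 21,  t(4) = 41,  t(5) = 35,  t(6) = 11,  t(7) = 1,  t(8) = 4.
Since t(8) = t(1) = 4, the sequence is periodic with period 7.
(1906 - 1) mod 7 = 1, so t(1906) = t(2) = 16.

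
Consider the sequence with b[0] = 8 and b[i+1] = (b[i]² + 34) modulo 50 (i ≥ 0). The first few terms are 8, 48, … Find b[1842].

38

Computing terms: b[0] = 8; b[1] = 48; b[2] = 38; b[3] = 28; b[4] = 18; b[5] = 8.
The sequence repeats with period 5.
(1842 - 0) mod 5 = 2, so b[1842] = b[2] = 38.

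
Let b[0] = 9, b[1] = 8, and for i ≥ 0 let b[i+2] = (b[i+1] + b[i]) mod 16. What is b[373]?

Listing terms: b[0] = 9,  b[1] = 8,  b[2] = 1,  b[3] = 9,  b[4] = 10,  b[5] = 3,  b[6] = 13,  b[7] = 0,  b[8] = 13,  b[9] = 13,  b[10] = 10,  b[11] = 7,  b[12] = 1,  b[13] = 8,  b[14] = 9,  b[15] = 1,  b[16] = 10,  b[17] = 11,  b[18] = 5,  b[19] = 0,  b[20] = 5,  b[21] = 5,  b[22] = 10,  b[23] = 15,  b[24] = 9,  b[25] = 8.
Since (b[24], b[25]) = (b[0], b[1]) = (9, 8) (two consecutive terms determine the rest), the sequence is periodic with period 24.
So b[373] = b[0 + ((373-0) mod 24)] = b[13] = 8.

8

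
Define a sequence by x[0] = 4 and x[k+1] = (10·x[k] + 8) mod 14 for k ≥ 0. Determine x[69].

2

Computing terms: x[0] = 4, x[1] = 6, x[2] = 12, x[3] = 2, x[4] = 0, x[5] = 8, x[6] = 4.
Since x[6] = x[0] = 4, the sequence is periodic with period 6.
(69 - 0) mod 6 = 3, so x[69] = x[3] = 2.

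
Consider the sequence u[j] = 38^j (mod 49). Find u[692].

u[1] = 38,  u[2] = 23,  u[3] = 41,  u[4] = 39,  u[5] = 12,  u[6] = 15,  u[7] = 31,  u[8] = 2,  u[9] = 27,  u[10] = 46,  u[11] = 33,  u[12] = 29,  u[13] = 24,  u[14] = 30,  u[15] = 13,  u[16] = 4,  u[17] = 5,  u[18] = 43,  u[19] = 17,  u[20] = 9,  u[21] = 48,  u[22] = 11,  u[23] = 26,  u[24] = 8,  u[25] = 10,  u[26] = 37,  u[27] = 34,  u[28] = 18,  u[29] = 47,  u[30] = 22,  u[31] = 3,  u[32] = 16,  u[33] = 20,  u[34] = 25,  u[35] = 19,  u[36] = 36,  u[37] = 45,  u[38] = 44,  u[39] = 6,  u[40] = 32,  u[41] = 40,  u[42] = 1,  u[43] = 38.
Since u[43] = u[1] = 38, the sequence is periodic with period 42.
So u[692] = u[1 + ((692-1) mod 42)] = u[20] = 9.

9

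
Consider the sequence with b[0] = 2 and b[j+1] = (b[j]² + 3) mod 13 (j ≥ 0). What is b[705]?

4

Listing terms: b[0] = 2,  b[1] = 7,  b[2] = 0,  b[3] = 3,  b[4] = 12,  b[5] = 4,  b[6] = 6,  b[7] = 0.
Since b[7] = b[2] = 0, the sequence is eventually periodic: after a pre-period of length 2 it cycles with period 5.
For j ≥ 2, b[j] depends only on (j - 2) mod 5. (705 - 2) mod 5 = 3, so b[705] = b[5] = 4.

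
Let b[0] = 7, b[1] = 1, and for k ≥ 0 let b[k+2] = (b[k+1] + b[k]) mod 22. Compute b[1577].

14

We have b[0] = 7; b[1] = 1; b[2] = 8; b[3] = 9; b[4] = 17; b[5] = 4; b[6] = 21; b[7] = 3; b[8] = 2; b[9] = 5; b[10] = 7; b[11] = 12; b[12] = 19; b[13] = 9; b[14] = 6; b[15] = 15; b[16] = 21; b[17] = 14; b[18] = 13; b[19] = 5; b[20] = 18; b[21] = 1; b[22] = 19; b[23] = 20; b[24] = 17; b[25] = 15; b[26] = 10; b[27] = 3; b[28] = 13; b[29] = 16; b[30] = 7; b[31] = 1.
The sequence repeats with period 30.
(1577 - 0) mod 30 = 17, so b[1577] = b[17] = 14.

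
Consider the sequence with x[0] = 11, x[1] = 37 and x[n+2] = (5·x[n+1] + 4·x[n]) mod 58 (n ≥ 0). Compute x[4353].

21

We have x[0] = 11; x[1] = 37; x[2] = 55; x[3] = 17; x[4] = 15; x[5] = 27; x[6] = 21; x[7] = 39; x[8] = 47; x[9] = 43; x[10] = 55; x[11] = 41; x[12] = 19; x[13] = 27; x[14] = 37; x[15] = 3; x[16] = 47; x[17] = 15; x[18] = 31; x[19] = 41; x[20] = 39; x[21] = 11; x[22] = 37.
The sequence repeats with period 21.
So x[4353] = x[0 + ((4353-0) mod 21)] = x[6] = 21.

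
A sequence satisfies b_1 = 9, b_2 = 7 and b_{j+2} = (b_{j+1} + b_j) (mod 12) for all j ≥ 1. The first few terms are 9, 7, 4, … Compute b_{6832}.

7

We have b_1 = 9, b_2 = 7, b_3 = 4, b_4 = 11, b_5 = 3, b_6 = 2, b_7 = 5, b_8 = 7, b_9 = 0, b_{10} = 7, b_{11} = 7, b_{12} = 2, b_{13} = 9, b_{14} = 11, b_{15} = 8, b_{16} = 7, b_{17} = 3, b_{18} = 10, b_{19} = 1, b_{20} = 11, b_{21} = 0, b_{22} = 11, b_{23} = 11, b_{24} = 10, b_{25} = 9, b_{26} = 7.
The sequence repeats with period 24.
So b_{6832} = b_{1 + ((6832-1) mod 24)} = b_{16} = 7.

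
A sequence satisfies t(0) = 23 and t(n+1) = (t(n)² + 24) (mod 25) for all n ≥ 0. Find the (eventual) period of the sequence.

Computing terms: t(0) = 23,  t(1) = 3,  t(2) = 8,  t(3) = 13,  t(4) = 18,  t(5) = 23.
Since t(5) = t(0) = 23, the sequence is periodic with period 5.

5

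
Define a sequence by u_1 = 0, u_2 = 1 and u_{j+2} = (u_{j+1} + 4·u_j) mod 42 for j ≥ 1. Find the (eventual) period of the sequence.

48

u_1 = 0, u_2 = 1, u_3 = 1, u_4 = 5, u_5 = 9, u_6 = 29, u_7 = 23, u_8 = 13, u_9 = 21, u_{10} = 31, u_{11} = 31, u_{12} = 29, u_{13} = 27, u_{14} = 17, u_{15} = 41, u_{16} = 25, u_{17} = 21, u_{18} = 37, u_{19} = 37, u_{20} = 17, u_{21} = 39, u_{22} = 23, u_{23} = 11, u_{24} = 19, u_{25} = 21, u_{26} = 13, u_{27} = 13, u_{28} = 23, u_{29} = 33, u_{30} = 41, u_{31} = 5, u_{32} = 1, u_{33} = 21, u_{34} = 25, u_{35} = 25, u_{36} = 41, u_{37} = 15, u_{38} = 11, u_{39} = 29, u_{40} = 31, u_{41} = 21, u_{42} = 19, u_{43} = 19, u_{44} = 11, u_{45} = 3, u_{46} = 5, u_{47} = 17, u_{48} = 37, u_{49} = 21, u_{50} = 1, u_{51} = 1.
Since (u_{50}, u_{51}) = (u_2, u_3) = (1, 1) (two consecutive terms determine the rest), the sequence is eventually periodic: after a pre-period of length 1 it cycles with period 48.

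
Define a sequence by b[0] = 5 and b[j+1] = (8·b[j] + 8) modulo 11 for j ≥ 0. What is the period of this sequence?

b[0] = 5; b[1] = 4; b[2] = 7; b[3] = 9; b[4] = 3; b[5] = 10; b[6] = 0; b[7] = 8; b[8] = 6; b[9] = 1; b[10] = 5.
Since b[10] = b[0] = 5, the sequence is periodic with period 10.

10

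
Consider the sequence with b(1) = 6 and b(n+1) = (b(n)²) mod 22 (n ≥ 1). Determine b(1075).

20

Computing terms: b(1) = 6,  b(2) = 14,  b(3) = 20,  b(4) = 4,  b(5) = 16,  b(6) = 14.
Since b(6) = b(2) = 14, the sequence is eventually periodic: after a pre-period of length 1 it cycles with period 4.
For n ≥ 2, b(n) depends only on (n - 2) mod 4. (1075 - 2) mod 4 = 1, so b(1075) = b(3) = 20.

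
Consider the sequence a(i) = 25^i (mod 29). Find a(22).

a(1) = 25; a(2) = 16; a(3) = 23; a(4) = 24; a(5) = 20; a(6) = 7; a(7) = 1; a(8) = 25.
The sequence repeats with period 7.
(22 - 1) mod 7 = 0, so a(22) = a(1) = 25.

25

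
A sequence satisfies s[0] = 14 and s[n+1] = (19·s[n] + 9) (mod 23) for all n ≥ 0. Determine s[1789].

s[0] = 14; s[1] = 22; s[2] = 13; s[3] = 3; s[4] = 20; s[5] = 21; s[6] = 17; s[7] = 10; s[8] = 15; s[9] = 18; s[10] = 6; s[11] = 8; s[12] = 0; s[13] = 9; s[14] = 19; s[15] = 2; s[16] = 1; s[17] = 5; s[18] = 12; s[19] = 7; s[20] = 4; s[21] = 16; s[22] = 14.
Since s[22] = s[0] = 14, the sequence is periodic with period 22.
(1789 - 0) mod 22 = 7, so s[1789] = s[7] = 10.

10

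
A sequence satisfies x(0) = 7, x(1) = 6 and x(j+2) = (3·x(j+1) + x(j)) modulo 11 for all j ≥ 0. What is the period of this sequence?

Listing terms: x(0) = 7,  x(1) = 6,  x(2) = 3,  x(3) = 4,  x(4) = 4,  x(5) = 5,  x(6) = 8,  x(7) = 7,  x(8) = 7,  x(9) = 6.
Since (x(8), x(9)) = (x(0), x(1)) = (7, 6) (two consecutive terms determine the rest), the sequence is periodic with period 8.

8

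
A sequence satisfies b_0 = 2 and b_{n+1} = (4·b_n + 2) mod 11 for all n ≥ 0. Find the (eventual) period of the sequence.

5

We have b_0 = 2, b_1 = 10, b_2 = 9, b_3 = 5, b_4 = 0, b_5 = 2.
Since b_5 = b_0 = 2, the sequence is periodic with period 5.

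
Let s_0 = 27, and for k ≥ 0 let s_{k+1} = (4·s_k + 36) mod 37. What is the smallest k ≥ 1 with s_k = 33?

1

We have s_0 = 27, s_1 = 33, s_2 = 20, s_3 = 5, s_4 = 19, s_5 = 1, s_6 = 3, s_7 = 11, s_8 = 6, s_9 = 23, s_{10} = 17, s_{11} = 30, s_{12} = 8, s_{13} = 31, s_{14} = 12, s_{15} = 10, s_{16} = 2, s_{17} = 7, s_{18} = 27.
Since s_{18} = s_0 = 27, the sequence is periodic with period 18.
The value 33 first appears (with k ≥ 1) at s_1.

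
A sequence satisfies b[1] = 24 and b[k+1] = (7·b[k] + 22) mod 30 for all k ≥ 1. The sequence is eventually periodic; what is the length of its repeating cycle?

Computing terms: b[1] = 24, b[2] = 10, b[3] = 2, b[4] = 6, b[5] = 4, b[6] = 20, b[7] = 12, b[8] = 16, b[9] = 14, b[10] = 0, b[11] = 22, b[12] = 26, b[13] = 24.
The sequence repeats with period 12.

12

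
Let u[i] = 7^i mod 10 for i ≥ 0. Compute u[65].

7

We have u[0] = 1,  u[1] = 7,  u[2] = 9,  u[3] = 3,  u[4] = 1.
Since u[4] = u[0] = 1, the sequence is periodic with period 4.
So u[65] = u[0 + ((65-0) mod 4)] = u[1] = 7.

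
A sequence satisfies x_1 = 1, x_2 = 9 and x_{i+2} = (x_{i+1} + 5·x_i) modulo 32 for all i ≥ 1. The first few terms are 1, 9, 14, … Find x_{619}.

5

Computing terms: x_1 = 1,  x_2 = 9,  x_3 = 14,  x_4 = 27,  x_5 = 1,  x_6 = 8,  x_7 = 13,  x_8 = 21,  x_9 = 22,  x_{10} = 31,  x_{11} = 13,  x_{12} = 8,  x_{13} = 9,  x_{14} = 17,  x_{15} = 30,  x_{16} = 19,  x_{17} = 9,  x_{18} = 8,  x_{19} = 21,  x_{20} = 29,  x_{21} = 6,  x_{22} = 23,  x_{23} = 21,  x_{24} = 8,  x_{25} = 17,  x_{26} = 25,  x_{27} = 14,  x_{28} = 11,  x_{29} = 17,  x_{30} = 8,  x_{31} = 29,  x_{32} = 5,  x_{33} = 22,  x_{34} = 15,  x_{35} = 29,  x_{36} = 8,  x_{37} = 25,  x_{38} = 1,  x_{39} = 30,  x_{40} = 3,  x_{41} = 25,  x_{42} = 8,  x_{43} = 5,  x_{44} = 13,  x_{45} = 6,  x_{46} = 7,  x_{47} = 5,  x_{48} = 8,  x_{49} = 1,  x_{50} = 9.
Since (x_{49}, x_{50}) = (x_1, x_2) = (1, 9) (two consecutive terms determine the rest), the sequence is periodic with period 48.
So x_{619} = x_{1 + ((619-1) mod 48)} = x_{43} = 5.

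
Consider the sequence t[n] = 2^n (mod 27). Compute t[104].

Computing terms: t[1] = 2; t[2] = 4; t[3] = 8; t[4] = 16; t[5] = 5; t[6] = 10; t[7] = 20; t[8] = 13; t[9] = 26; t[10] = 25; t[11] = 23; t[12] = 19; t[13] = 11; t[14] = 22; t[15] = 17; t[16] = 7; t[17] = 14; t[18] = 1; t[19] = 2.
The sequence repeats with period 18.
(104 - 1) mod 18 = 13, so t[104] = t[14] = 22.

22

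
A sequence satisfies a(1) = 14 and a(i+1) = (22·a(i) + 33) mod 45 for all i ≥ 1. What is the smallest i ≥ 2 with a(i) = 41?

10

Listing terms: a(1) = 14, a(2) = 26, a(3) = 20, a(4) = 23, a(5) = 44, a(6) = 11, a(7) = 5, a(8) = 8, a(9) = 29, a(10) = 41, a(11) = 35, a(12) = 38, a(13) = 14.
The sequence repeats with period 12.
The value 41 first appears (with i ≥ 2) at a(10).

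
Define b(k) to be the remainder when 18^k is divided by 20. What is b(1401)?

Listing terms: b(0) = 1; b(1) = 18; b(2) = 4; b(3) = 12; b(4) = 16; b(5) = 8; b(6) = 4.
Since b(6) = b(2) = 4, the sequence is eventually periodic: after a pre-period of length 2 it cycles with period 4.
For k ≥ 2, b(k) depends only on (k - 2) mod 4. (1401 - 2) mod 4 = 3, so b(1401) = b(5) = 8.

8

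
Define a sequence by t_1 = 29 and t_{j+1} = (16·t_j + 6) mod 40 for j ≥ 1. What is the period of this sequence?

Computing terms: t_1 = 29, t_2 = 30, t_3 = 6, t_4 = 22, t_5 = 38, t_6 = 14, t_7 = 30.
Since t_7 = t_2 = 30, the sequence is eventually periodic: after a pre-period of length 1 it cycles with period 5.

5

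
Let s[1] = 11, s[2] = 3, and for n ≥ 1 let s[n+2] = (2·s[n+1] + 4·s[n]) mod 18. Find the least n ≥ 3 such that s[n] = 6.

We have s[1] = 11; s[2] = 3; s[3] = 14; s[4] = 4; s[5] = 10; s[6] = 0; s[7] = 4; s[8] = 8; s[9] = 14; s[10] = 6; s[11] = 14; s[12] = 16; s[13] = 16; s[14] = 6; s[15] = 4; s[16] = 14; s[17] = 8; s[18] = 0; s[19] = 14; s[20] = 10; s[21] = 4; s[22] = 12; s[23] = 4; s[24] = 2; s[25] = 2; s[26] = 12; s[27] = 14; s[28] = 4.
Since (s[27], s[28]) = (s[3], s[4]) = (14, 4) (two consecutive terms determine the rest), the sequence is eventually periodic: after a pre-period of length 2 it cycles with period 24.
The value 6 first appears (with n ≥ 3) at s[10].

10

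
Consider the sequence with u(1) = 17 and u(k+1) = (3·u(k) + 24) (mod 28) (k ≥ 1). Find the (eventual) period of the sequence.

Computing terms: u(1) = 17,  u(2) = 19,  u(3) = 25,  u(4) = 15,  u(5) = 13,  u(6) = 7,  u(7) = 17.
The sequence repeats with period 6.

6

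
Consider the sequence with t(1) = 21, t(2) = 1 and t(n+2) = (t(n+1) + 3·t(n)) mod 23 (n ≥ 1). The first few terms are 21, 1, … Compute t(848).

Listing terms: t(1) = 21,  t(2) = 1,  t(3) = 18,  t(4) = 21,  t(5) = 6,  t(6) = 0,  t(7) = 18,  t(8) = 18,  t(9) = 3,  t(10) = 11,  t(11) = 20,  t(12) = 7,  t(13) = 21,  t(14) = 19,  t(15) = 13,  t(16) = 1,  t(17) = 17,  t(18) = 20,  t(19) = 2,  t(20) = 16,  t(21) = 22,  t(22) = 1,  t(23) = 21,  t(24) = 1.
Since (t(23), t(24)) = (t(1), t(2)) = (21, 1) (two consecutive terms determine the rest), the sequence is periodic with period 22.
So t(848) = t(1 + ((848-1) mod 22)) = t(12) = 7.

7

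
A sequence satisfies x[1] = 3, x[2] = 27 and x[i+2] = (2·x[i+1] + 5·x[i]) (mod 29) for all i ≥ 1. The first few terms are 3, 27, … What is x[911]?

3

We have x[1] = 3; x[2] = 27; x[3] = 11; x[4] = 12; x[5] = 21; x[6] = 15; x[7] = 19; x[8] = 26; x[9] = 2; x[10] = 18; x[11] = 17; x[12] = 8; x[13] = 14; x[14] = 10; x[15] = 3; x[16] = 27.
Since (x[15], x[16]) = (x[1], x[2]) = (3, 27) (two consecutive terms determine the rest), the sequence is periodic with period 14.
So x[911] = x[1 + ((911-1) mod 14)] = x[1] = 3.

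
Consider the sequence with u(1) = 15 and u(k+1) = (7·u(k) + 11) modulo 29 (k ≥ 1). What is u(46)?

u(1) = 15, u(2) = 0, u(3) = 11, u(4) = 1, u(5) = 18, u(6) = 21, u(7) = 13, u(8) = 15.
The sequence repeats with period 7.
(46 - 1) mod 7 = 3, so u(46) = u(4) = 1.

1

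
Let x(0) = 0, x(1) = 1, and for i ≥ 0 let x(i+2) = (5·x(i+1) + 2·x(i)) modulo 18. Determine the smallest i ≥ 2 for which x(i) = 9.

3

Computing terms: x(0) = 0,  x(1) = 1,  x(2) = 5,  x(3) = 9,  x(4) = 1,  x(5) = 5.
Since (x(4), x(5)) = (x(1), x(2)) = (1, 5) (two consecutive terms determine the rest), the sequence is eventually periodic: after a pre-period of length 1 it cycles with period 3.
The value 9 first appears (with i ≥ 2) at x(3).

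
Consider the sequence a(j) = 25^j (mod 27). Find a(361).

25

Computing terms: a(1) = 25; a(2) = 4; a(3) = 19; a(4) = 16; a(5) = 22; a(6) = 10; a(7) = 7; a(8) = 13; a(9) = 1; a(10) = 25.
Since a(10) = a(1) = 25, the sequence is periodic with period 9.
So a(361) = a(1 + ((361-1) mod 9)) = a(1) = 25.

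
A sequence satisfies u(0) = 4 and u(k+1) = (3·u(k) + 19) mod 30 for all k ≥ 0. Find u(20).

Computing terms: u(0) = 4, u(1) = 1, u(2) = 22, u(3) = 25, u(4) = 4.
Since u(4) = u(0) = 4, the sequence is periodic with period 4.
So u(20) = u(0 + ((20-0) mod 4)) = u(0) = 4.

4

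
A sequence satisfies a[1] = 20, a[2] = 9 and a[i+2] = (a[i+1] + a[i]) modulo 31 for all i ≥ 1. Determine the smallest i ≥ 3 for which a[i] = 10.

12

Listing terms: a[1] = 20, a[2] = 9, a[3] = 29, a[4] = 7, a[5] = 5, a[6] = 12, a[7] = 17, a[8] = 29, a[9] = 15, a[10] = 13, a[11] = 28, a[12] = 10, a[13] = 7, a[14] = 17, a[15] = 24, a[16] = 10, a[17] = 3, a[18] = 13, a[19] = 16, a[20] = 29, a[21] = 14, a[22] = 12, a[23] = 26, a[24] = 7, a[25] = 2, a[26] = 9, a[27] = 11, a[28] = 20, a[29] = 0, a[30] = 20, a[31] = 20, a[32] = 9.
The sequence repeats with period 30.
The value 10 first appears (with i ≥ 3) at a[12].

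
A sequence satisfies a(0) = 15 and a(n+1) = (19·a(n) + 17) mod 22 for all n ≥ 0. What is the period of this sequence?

10

We have a(0) = 15,  a(1) = 16,  a(2) = 13,  a(3) = 0,  a(4) = 17,  a(5) = 10,  a(6) = 9,  a(7) = 12,  a(8) = 3,  a(9) = 8,  a(10) = 15.
The sequence repeats with period 10.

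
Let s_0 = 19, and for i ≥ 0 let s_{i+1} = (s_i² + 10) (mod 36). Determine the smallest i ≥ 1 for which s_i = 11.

1

Listing terms: s_0 = 19, s_1 = 11, s_2 = 23, s_3 = 35, s_4 = 11.
Since s_4 = s_1 = 11, the sequence is eventually periodic: after a pre-period of length 1 it cycles with period 3.
The value 11 first appears (with i ≥ 1) at s_1.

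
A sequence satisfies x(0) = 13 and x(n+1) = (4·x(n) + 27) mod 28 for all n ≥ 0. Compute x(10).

Listing terms: x(0) = 13, x(1) = 23, x(2) = 7, x(3) = 27, x(4) = 23.
Since x(4) = x(1) = 23, the sequence is eventually periodic: after a pre-period of length 1 it cycles with period 3.
For n ≥ 1, x(n) depends only on (n - 1) mod 3. (10 - 1) mod 3 = 0, so x(10) = x(1) = 23.

23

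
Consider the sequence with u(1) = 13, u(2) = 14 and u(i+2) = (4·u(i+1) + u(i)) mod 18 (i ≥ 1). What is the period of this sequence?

We have u(1) = 13, u(2) = 14, u(3) = 15, u(4) = 2, u(5) = 5, u(6) = 4, u(7) = 3, u(8) = 16, u(9) = 13, u(10) = 14.
Since (u(9), u(10)) = (u(1), u(2)) = (13, 14) (two consecutive terms determine the rest), the sequence is periodic with period 8.

8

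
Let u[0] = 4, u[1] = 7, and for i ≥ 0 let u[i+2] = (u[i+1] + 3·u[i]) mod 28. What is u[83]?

Computing terms: u[0] = 4, u[1] = 7, u[2] = 19, u[3] = 12, u[4] = 13, u[5] = 21, u[6] = 4, u[7] = 11, u[8] = 23, u[9] = 0, u[10] = 13, u[11] = 13, u[12] = 24, u[13] = 7, u[14] = 23, u[15] = 16, u[16] = 1, u[17] = 21, u[18] = 24, u[19] = 3, u[20] = 19, u[21] = 0, u[22] = 1, u[23] = 1, u[24] = 4, u[25] = 7.
Since (u[24], u[25]) = (u[0], u[1]) = (4, 7) (two consecutive terms determine the rest), the sequence is periodic with period 24.
So u[83] = u[0 + ((83-0) mod 24)] = u[11] = 13.

13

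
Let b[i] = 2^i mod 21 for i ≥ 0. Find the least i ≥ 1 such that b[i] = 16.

Listing terms: b[0] = 1; b[1] = 2; b[2] = 4; b[3] = 8; b[4] = 16; b[5] = 11; b[6] = 1.
The sequence repeats with period 6.
The value 16 first appears (with i ≥ 1) at b[4].

4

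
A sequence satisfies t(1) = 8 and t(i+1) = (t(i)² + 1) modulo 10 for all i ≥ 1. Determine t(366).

1

Computing terms: t(1) = 8,  t(2) = 5,  t(3) = 6,  t(4) = 7,  t(5) = 0,  t(6) = 1,  t(7) = 2,  t(8) = 5.
Since t(8) = t(2) = 5, the sequence is eventually periodic: after a pre-period of length 1 it cycles with period 6.
For i ≥ 2, t(i) depends only on (i - 2) mod 6. (366 - 2) mod 6 = 4, so t(366) = t(6) = 1.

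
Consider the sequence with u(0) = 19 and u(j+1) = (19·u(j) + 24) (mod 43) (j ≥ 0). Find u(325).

Listing terms: u(0) = 19,  u(1) = 41,  u(2) = 29,  u(3) = 16,  u(4) = 27,  u(5) = 21,  u(6) = 36,  u(7) = 20,  u(8) = 17,  u(9) = 3,  u(10) = 38,  u(11) = 15,  u(12) = 8,  u(13) = 4,  u(14) = 14,  u(15) = 32,  u(16) = 30,  u(17) = 35,  u(18) = 1,  u(19) = 0,  u(20) = 24,  u(21) = 7,  u(22) = 28,  u(23) = 40,  u(24) = 10,  u(25) = 42,  u(26) = 5,  u(27) = 33,  u(28) = 6,  u(29) = 9,  u(30) = 23,  u(31) = 31,  u(32) = 11,  u(33) = 18,  u(34) = 22,  u(35) = 12,  u(36) = 37,  u(37) = 39,  u(38) = 34,  u(39) = 25,  u(40) = 26,  u(41) = 2,  u(42) = 19.
Since u(42) = u(0) = 19, the sequence is periodic with period 42.
(325 - 0) mod 42 = 31, so u(325) = u(31) = 31.

31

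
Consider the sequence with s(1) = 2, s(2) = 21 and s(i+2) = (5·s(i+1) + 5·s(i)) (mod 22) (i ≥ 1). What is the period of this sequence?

Listing terms: s(1) = 2,  s(2) = 21,  s(3) = 5,  s(4) = 20,  s(5) = 15,  s(6) = 21,  s(7) = 4,  s(8) = 15,  s(9) = 7,  s(10) = 0,  s(11) = 13,  s(12) = 21,  s(13) = 16,  s(14) = 9,  s(15) = 15,  s(16) = 10,  s(17) = 15,  s(18) = 15,  s(19) = 18,  s(20) = 11,  s(21) = 13,  s(22) = 10,  s(23) = 5,  s(24) = 9,  s(25) = 4,  s(26) = 21,  s(27) = 15,  s(28) = 4,  s(29) = 7,  s(30) = 11,  s(31) = 2,  s(32) = 21.
Since (s(31), s(32)) = (s(1), s(2)) = (2, 21) (two consecutive terms determine the rest), the sequence is periodic with period 30.

30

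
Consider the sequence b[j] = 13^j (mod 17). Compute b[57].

We have b[0] = 1; b[1] = 13; b[2] = 16; b[3] = 4; b[4] = 1.
Since b[4] = b[0] = 1, the sequence is periodic with period 4.
(57 - 0) mod 4 = 1, so b[57] = b[1] = 13.

13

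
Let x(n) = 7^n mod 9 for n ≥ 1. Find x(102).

Listing terms: x(1) = 7,  x(2) = 4,  x(3) = 1,  x(4) = 7.
Since x(4) = x(1) = 7, the sequence is periodic with period 3.
So x(102) = x(1 + ((102-1) mod 3)) = x(3) = 1.

1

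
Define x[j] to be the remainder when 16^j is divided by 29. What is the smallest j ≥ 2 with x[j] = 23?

5

We have x[1] = 16, x[2] = 24, x[3] = 7, x[4] = 25, x[5] = 23, x[6] = 20, x[7] = 1, x[8] = 16.
Since x[8] = x[1] = 16, the sequence is periodic with period 7.
The value 23 first appears (with j ≥ 2) at x[5].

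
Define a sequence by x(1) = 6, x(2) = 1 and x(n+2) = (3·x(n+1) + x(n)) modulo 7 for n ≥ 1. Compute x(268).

0

x(1) = 6, x(2) = 1, x(3) = 2, x(4) = 0, x(5) = 2, x(6) = 6, x(7) = 6, x(8) = 3, x(9) = 1, x(10) = 6, x(11) = 5, x(12) = 0, x(13) = 5, x(14) = 1, x(15) = 1, x(16) = 4, x(17) = 6, x(18) = 1.
The sequence repeats with period 16.
So x(268) = x(1 + ((268-1) mod 16)) = x(12) = 0.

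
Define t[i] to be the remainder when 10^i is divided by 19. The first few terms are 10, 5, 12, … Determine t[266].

t[1] = 10; t[2] = 5; t[3] = 12; t[4] = 6; t[5] = 3; t[6] = 11; t[7] = 15; t[8] = 17; t[9] = 18; t[10] = 9; t[11] = 14; t[12] = 7; t[13] = 13; t[14] = 16; t[15] = 8; t[16] = 4; t[17] = 2; t[18] = 1; t[19] = 10.
Since t[19] = t[1] = 10, the sequence is periodic with period 18.
(266 - 1) mod 18 = 13, so t[266] = t[14] = 16.

16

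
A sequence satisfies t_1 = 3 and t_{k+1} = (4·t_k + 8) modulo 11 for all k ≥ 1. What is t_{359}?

8

Computing terms: t_1 = 3; t_2 = 9; t_3 = 0; t_4 = 8; t_5 = 7; t_6 = 3.
The sequence repeats with period 5.
So t_{359} = t_{1 + ((359-1) mod 5)} = t_4 = 8.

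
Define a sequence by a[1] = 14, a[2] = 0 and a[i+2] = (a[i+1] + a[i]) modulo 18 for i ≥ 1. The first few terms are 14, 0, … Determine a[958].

We have a[1] = 14,  a[2] = 0,  a[3] = 14,  a[4] = 14,  a[5] = 10,  a[6] = 6,  a[7] = 16,  a[8] = 4,  a[9] = 2,  a[10] = 6,  a[11] = 8,  a[12] = 14,  a[13] = 4,  a[14] = 0,  a[15] = 4,  a[16] = 4,  a[17] = 8,  a[18] = 12,  a[19] = 2,  a[20] = 14,  a[21] = 16,  a[22] = 12,  a[23] = 10,  a[24] = 4,  a[25] = 14,  a[26] = 0.
Since (a[25], a[26]) = (a[1], a[2]) = (14, 0) (two consecutive terms determine the rest), the sequence is periodic with period 24.
So a[958] = a[1 + ((958-1) mod 24)] = a[22] = 12.

12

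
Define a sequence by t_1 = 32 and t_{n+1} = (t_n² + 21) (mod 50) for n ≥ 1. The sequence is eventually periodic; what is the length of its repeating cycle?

6

We have t_1 = 32; t_2 = 45; t_3 = 46; t_4 = 37; t_5 = 40; t_6 = 21; t_7 = 12; t_8 = 15; t_9 = 46.
Since t_9 = t_3 = 46, the sequence is eventually periodic: after a pre-period of length 2 it cycles with period 6.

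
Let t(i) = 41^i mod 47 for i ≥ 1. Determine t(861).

29

t(1) = 41; t(2) = 36; t(3) = 19; t(4) = 27; t(5) = 26; t(6) = 32; t(7) = 43; t(8) = 24; t(9) = 44; t(10) = 18; t(11) = 33; t(12) = 37; t(13) = 13; t(14) = 16; t(15) = 45; t(16) = 12; t(17) = 22; t(18) = 9; t(19) = 40; t(20) = 42; t(21) = 30; t(22) = 8; t(23) = 46; t(24) = 6; t(25) = 11; t(26) = 28; t(27) = 20; t(28) = 21; t(29) = 15; t(30) = 4; t(31) = 23; t(32) = 3; t(33) = 29; t(34) = 14; t(35) = 10; t(36) = 34; t(37) = 31; t(38) = 2; t(39) = 35; t(40) = 25; t(41) = 38; t(42) = 7; t(43) = 5; t(44) = 17; t(45) = 39; t(46) = 1; t(47) = 41.
Since t(47) = t(1) = 41, the sequence is periodic with period 46.
So t(861) = t(1 + ((861-1) mod 46)) = t(33) = 29.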